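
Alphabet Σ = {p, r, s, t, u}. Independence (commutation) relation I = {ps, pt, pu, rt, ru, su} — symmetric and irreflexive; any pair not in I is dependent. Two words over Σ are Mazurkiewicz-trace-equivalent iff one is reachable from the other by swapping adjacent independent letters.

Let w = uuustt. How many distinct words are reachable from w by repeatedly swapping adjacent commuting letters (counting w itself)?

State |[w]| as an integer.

4

#0=u has no predecessor
#1=u depends on [0:u]
#2=u depends on [1:u]
#3=s has no predecessor
#4=t depends on [2:u, 3:s]
#5=t depends on [4:t]
sources: [0:u, 3:s]
N(rest) = Σ N(rest − s) over sources s of rest; N(one piece) = 1:
  size 1 → [5]=1
  size 2 → [4,5]=1
  size 3 → [2,4,5]=1  [3,4,5]=1
  size 4 → [1,2,4,5]=1  [2,3,4,5]=2
  first=0(u) contributes 3
  first=3(s) contributes 1
|[w]| = 4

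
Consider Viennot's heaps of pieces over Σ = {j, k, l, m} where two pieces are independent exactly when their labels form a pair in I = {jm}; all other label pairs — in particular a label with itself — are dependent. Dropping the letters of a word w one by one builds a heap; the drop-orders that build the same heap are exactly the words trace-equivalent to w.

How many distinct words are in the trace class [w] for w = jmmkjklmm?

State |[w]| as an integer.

piece 0:j — minimal
piece 1:m — minimal
piece 2:m rests on {1:m}
piece 3:k rests on {0:j, 2:m}
piece 4:j rests on {3:k}
piece 5:k rests on {4:j}
piece 6:l rests on {5:k}
piece 7:m rests on {6:l}
piece 8:m rests on {7:m}
minimal pieces: {0:j, 1:m}
ways to finish when only these pieces remain (= sum over removing one remaining piece with nothing left below it):
  1 left: {8}→1
  2 left: {7,8}→1
  3 left: {6,7,8}→1
  4 left: {5,6,7,8}→1
  5 left: {4,5,6,7,8}→1
  6 left: {3,4,5,6,7,8}→1
  7 left: {0,3,4,5,6,7,8}→1  {2,3,4,5,6,7,8}→1
  placing 0:j first → 1 extensions
  placing 1:m first → 2 extensions
total linear extensions = 3

3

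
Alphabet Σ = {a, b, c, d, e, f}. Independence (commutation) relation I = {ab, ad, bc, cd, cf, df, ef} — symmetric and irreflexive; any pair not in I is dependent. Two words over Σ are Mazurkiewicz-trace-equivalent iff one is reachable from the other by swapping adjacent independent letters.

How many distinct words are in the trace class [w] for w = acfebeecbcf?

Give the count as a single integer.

18

drop 0:a onto floor
drop 1:c onto {0:a}
drop 2:f onto {0:a}
drop 3:e onto {1:c}
drop 4:b onto {2:f, 3:e}
drop 5:e onto {4:b}
drop 6:e onto {5:e}
drop 7:c onto {6:e}
drop 8:b onto {6:e}
drop 9:c onto {7:c}
drop 10:f onto {8:b}
ground layer = {0:a}
drop-orders for the pieces not yet dropped (sum over which currently-grounded one goes next):
  1 to go: {9} 1  {10} 1
  2 to go: {7,9} 1  {8,10} 1  {9,10} 2
  3 to go: {7,9,10} 3  {8,9,10} 3
  4 to go: {7,8,9,10} 6
  5 to go: {6,7,8,9,10} 6
  6 to go: {5,6,7,8,9,10} 6
  7 to go: {4,5,6,7,8,9,10} 6
  8 to go: {2,4,5,6,7,8,9,10} 6  {3,4,5,6,7,8,9,10} 6
  9 to go: {1,3,4,5,6,7,8,9,10} 6  {2,3,4,5,6,7,8,9,10} 12
  if 0:a drops first: 18 orders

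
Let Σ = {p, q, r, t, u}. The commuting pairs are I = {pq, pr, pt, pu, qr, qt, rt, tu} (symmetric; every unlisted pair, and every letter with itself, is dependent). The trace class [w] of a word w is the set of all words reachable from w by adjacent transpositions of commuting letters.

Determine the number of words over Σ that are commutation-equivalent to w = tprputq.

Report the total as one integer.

0(t) covers ∅
1(p) covers ∅
2(r) covers ∅
3(p) covers 1:p
4(u) covers 2:r
5(t) covers 0:t
6(q) covers 4:u
floor of heap: 0:t, 1:p, 2:r
completions by unplaced set U, small U first (add the entries for U minus each lowest piece of U):
  |U|=1: {3}:1  {5}:1  {6}:1
  |U|=2: {0,5}:1  {1,3}:1  {3,5}:2  {3,6}:2  {4,6}:1  {5,6}:2
  |U|=3: {0,3,5}:3  {0,5,6}:3  {1,3,5}:3  {1,3,6}:3  {2,4,6}:1  {3,4,6}:3  {3,5,6}:6  {4,5,6}:3
  |U|=4: {0,1,3,5}:6  {0,3,5,6}:12  {0,4,5,6}:6  {1,3,4,6}:6  {1,3,5,6}:12  {2,3,4,6}:4  {2,4,5,6}:4  {3,4,5,6}:12
  |U|=5: {0,1,3,5,6}:30  {0,2,4,5,6}:10  {0,3,4,5,6}:30  {1,2,3,4,6}:10  {1,3,4,5,6}:30  {2,3,4,5,6}:20
  start at 0(t): 60
  start at 1(p): 60
  start at 2(r): 90
sum over floor = 210

210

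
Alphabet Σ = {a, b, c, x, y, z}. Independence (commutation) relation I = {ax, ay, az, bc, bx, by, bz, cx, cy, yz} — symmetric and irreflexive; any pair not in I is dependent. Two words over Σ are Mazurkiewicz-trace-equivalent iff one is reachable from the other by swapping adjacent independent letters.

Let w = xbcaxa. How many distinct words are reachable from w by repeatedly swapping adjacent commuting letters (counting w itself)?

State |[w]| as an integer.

0(x) covers ∅
1(b) covers ∅
2(c) covers ∅
3(a) covers 1:b, 2:c
4(x) covers 0:x
5(a) covers 3:a
floor of heap: 0:x, 1:b, 2:c
completions by unplaced set U, small U first (add the entries for U minus each lowest piece of U):
  |U|=1: {4}:1  {5}:1
  |U|=2: {0,4}:1  {3,5}:1  {4,5}:2
  |U|=3: {0,4,5}:3  {1,3,5}:1  {2,3,5}:1  {3,4,5}:3
  |U|=4: {0,3,4,5}:6  {1,2,3,5}:2  {1,3,4,5}:4  {2,3,4,5}:4
  start at 0(x): 10
  start at 1(b): 10
  start at 2(c): 10
sum over floor = 30

30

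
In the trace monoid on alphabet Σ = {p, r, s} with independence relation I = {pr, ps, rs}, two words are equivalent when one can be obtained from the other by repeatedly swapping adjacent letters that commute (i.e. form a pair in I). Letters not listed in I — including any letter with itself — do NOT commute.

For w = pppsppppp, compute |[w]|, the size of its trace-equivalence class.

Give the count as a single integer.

9

piece 0:p — minimal
piece 1:p rests on {0:p}
piece 2:p rests on {1:p}
piece 3:s — minimal
piece 4:p rests on {2:p}
piece 5:p rests on {4:p}
piece 6:p rests on {5:p}
piece 7:p rests on {6:p}
piece 8:p rests on {7:p}
minimal pieces: {0:p, 3:s}
ways to finish when only these pieces remain (= sum over removing one remaining piece with nothing left below it):
  1 left: {3}→1  {8}→1
  2 left: {3,8}→2  {7,8}→1
  3 left: {3,7,8}→3  {6,7,8}→1
  4 left: {3,6,7,8}→4  {5,6,7,8}→1
  5 left: {3,5,6,7,8}→5  {4,5,6,7,8}→1
  6 left: {2,4,5,6,7,8}→1  {3,4,5,6,7,8}→6
  7 left: {1,2,4,5,6,7,8}→1  {2,3,4,5,6,7,8}→7
  placing 0:p first → 8 extensions
  placing 3:s first → 1 extensions
total linear extensions = 9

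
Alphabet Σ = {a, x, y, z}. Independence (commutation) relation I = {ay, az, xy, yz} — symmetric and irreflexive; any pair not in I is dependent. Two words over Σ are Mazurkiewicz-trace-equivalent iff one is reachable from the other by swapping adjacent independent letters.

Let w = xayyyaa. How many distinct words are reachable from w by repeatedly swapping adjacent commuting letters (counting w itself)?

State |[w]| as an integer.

piece 0:x — minimal
piece 1:a rests on {0:x}
piece 2:y — minimal
piece 3:y rests on {2:y}
piece 4:y rests on {3:y}
piece 5:a rests on {1:a}
piece 6:a rests on {5:a}
minimal pieces: {0:x, 2:y}
ways to finish when only these pieces remain (= sum over removing one remaining piece with nothing left below it):
  1 left: {4}→1  {6}→1
  2 left: {3,4}→1  {4,6}→2  {5,6}→1
  3 left: {1,5,6}→1  {2,3,4}→1  {3,4,6}→3  {4,5,6}→3
  4 left: {0,1,5,6}→1  {1,4,5,6}→4  {2,3,4,6}→4  {3,4,5,6}→6
  5 left: {0,1,4,5,6}→5  {1,3,4,5,6}→10  {2,3,4,5,6}→10
  placing 0:x first → 20 extensions
  placing 2:y first → 15 extensions
total linear extensions = 35

35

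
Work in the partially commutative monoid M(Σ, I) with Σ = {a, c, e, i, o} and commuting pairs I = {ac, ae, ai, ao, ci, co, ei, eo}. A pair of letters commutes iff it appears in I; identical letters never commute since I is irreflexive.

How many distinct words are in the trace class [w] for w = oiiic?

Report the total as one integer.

5

drop 0:o onto floor
drop 1:i onto {0:o}
drop 2:i onto {1:i}
drop 3:i onto {2:i}
drop 4:c onto floor
ground layer = {0:o, 4:c}
drop-orders for the pieces not yet dropped (sum over which currently-grounded one goes next):
  1 to go: {3} 1  {4} 1
  2 to go: {2,3} 1  {3,4} 2
  3 to go: {1,2,3} 1  {2,3,4} 3
  if 0:o drops first: 4 orders
  if 4:c drops first: 1 orders
heap linearizations: 5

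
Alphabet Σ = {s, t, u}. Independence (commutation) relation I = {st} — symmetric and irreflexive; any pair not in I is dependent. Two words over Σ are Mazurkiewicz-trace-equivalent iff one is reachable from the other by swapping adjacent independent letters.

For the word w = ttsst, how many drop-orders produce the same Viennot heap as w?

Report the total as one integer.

drop 0:t onto floor
drop 1:t onto {0:t}
drop 2:s onto floor
drop 3:s onto {2:s}
drop 4:t onto {1:t}
ground layer = {0:t, 2:s}
drop-orders for the pieces not yet dropped (sum over which currently-grounded one goes next):
  1 to go: {3} 1  {4} 1
  2 to go: {1,4} 1  {2,3} 1  {3,4} 2
  3 to go: {0,1,4} 1  {1,3,4} 3  {2,3,4} 3
  if 0:t drops first: 6 orders
  if 2:s drops first: 4 orders
heap linearizations: 10

10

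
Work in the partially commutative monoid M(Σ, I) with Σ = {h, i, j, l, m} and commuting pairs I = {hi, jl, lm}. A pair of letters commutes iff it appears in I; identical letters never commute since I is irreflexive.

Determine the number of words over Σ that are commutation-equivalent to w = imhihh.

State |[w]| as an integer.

4

drop 0:i onto floor
drop 1:m onto {0:i}
drop 2:h onto {1:m}
drop 3:i onto {1:m}
drop 4:h onto {2:h}
drop 5:h onto {4:h}
ground layer = {0:i}
drop-orders for the pieces not yet dropped (sum over which currently-grounded one goes next):
  1 to go: {3} 1  {5} 1
  2 to go: {3,5} 2  {4,5} 1
  3 to go: {2,4,5} 1  {3,4,5} 3
  4 to go: {2,3,4,5} 4
  if 0:i drops first: 4 orders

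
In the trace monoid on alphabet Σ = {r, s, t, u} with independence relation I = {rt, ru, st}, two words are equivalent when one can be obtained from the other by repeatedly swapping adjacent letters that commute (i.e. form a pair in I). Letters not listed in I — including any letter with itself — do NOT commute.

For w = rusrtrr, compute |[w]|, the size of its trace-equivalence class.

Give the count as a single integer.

11

drop 0:r onto floor
drop 1:u onto floor
drop 2:s onto {0:r, 1:u}
drop 3:r onto {2:s}
drop 4:t onto {1:u}
drop 5:r onto {3:r}
drop 6:r onto {5:r}
ground layer = {0:r, 1:u}
drop-orders for the pieces not yet dropped (sum over which currently-grounded one goes next):
  1 to go: {4} 1  {6} 1
  2 to go: {4,6} 2  {5,6} 1
  3 to go: {3,5,6} 1  {4,5,6} 3
  4 to go: {2,3,5,6} 1  {3,4,5,6} 4
  5 to go: {0,2,3,5,6} 1  {2,3,4,5,6} 5
  if 0:r drops first: 5 orders
  if 1:u drops first: 6 orders
heap linearizations: 11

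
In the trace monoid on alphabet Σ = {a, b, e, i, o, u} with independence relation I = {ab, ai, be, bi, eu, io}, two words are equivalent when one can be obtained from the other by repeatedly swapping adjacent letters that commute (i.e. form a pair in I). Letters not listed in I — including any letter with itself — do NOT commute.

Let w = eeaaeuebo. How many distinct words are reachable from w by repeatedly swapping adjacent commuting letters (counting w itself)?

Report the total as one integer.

6

piece 0:e — minimal
piece 1:e rests on {0:e}
piece 2:a rests on {1:e}
piece 3:a rests on {2:a}
piece 4:e rests on {3:a}
piece 5:u rests on {3:a}
piece 6:e rests on {4:e}
piece 7:b rests on {5:u}
piece 8:o rests on {6:e, 7:b}
minimal pieces: {0:e}
ways to finish when only these pieces remain (= sum over removing one remaining piece with nothing left below it):
  1 left: {8}→1
  2 left: {6,8}→1  {7,8}→1
  3 left: {4,6,8}→1  {5,7,8}→1  {6,7,8}→2
  4 left: {4,6,7,8}→3  {5,6,7,8}→3
  5 left: {4,5,6,7,8}→6
  6 left: {3,4,5,6,7,8}→6
  7 left: {2,3,4,5,6,7,8}→6
  placing 0:e first → 6 extensions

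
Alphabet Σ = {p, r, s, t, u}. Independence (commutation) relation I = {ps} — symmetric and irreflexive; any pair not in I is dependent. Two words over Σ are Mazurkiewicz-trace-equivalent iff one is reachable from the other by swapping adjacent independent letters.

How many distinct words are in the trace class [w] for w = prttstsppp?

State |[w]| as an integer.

piece 0:p — minimal
piece 1:r rests on {0:p}
piece 2:t rests on {1:r}
piece 3:t rests on {2:t}
piece 4:s rests on {3:t}
piece 5:t rests on {4:s}
piece 6:s rests on {5:t}
piece 7:p rests on {5:t}
piece 8:p rests on {7:p}
piece 9:p rests on {8:p}
minimal pieces: {0:p}
ways to finish when only these pieces remain (= sum over removing one remaining piece with nothing left below it):
  1 left: {6}→1  {9}→1
  2 left: {6,9}→2  {8,9}→1
  3 left: {6,8,9}→3  {7,8,9}→1
  4 left: {6,7,8,9}→4
  5 left: {5,6,7,8,9}→4
  6 left: {4,5,6,7,8,9}→4
  7 left: {3,4,5,6,7,8,9}→4
  8 left: {2,3,4,5,6,7,8,9}→4
  placing 0:p first → 4 extensions

4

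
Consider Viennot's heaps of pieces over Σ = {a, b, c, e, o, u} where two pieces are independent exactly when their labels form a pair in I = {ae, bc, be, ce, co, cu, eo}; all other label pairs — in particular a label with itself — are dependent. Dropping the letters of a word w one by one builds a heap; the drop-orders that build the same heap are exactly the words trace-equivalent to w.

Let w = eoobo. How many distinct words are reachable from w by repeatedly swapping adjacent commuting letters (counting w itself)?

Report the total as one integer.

5

#0=e has no predecessor
#1=o has no predecessor
#2=o depends on [1:o]
#3=b depends on [2:o]
#4=o depends on [3:b]
sources: [0:e, 1:o]
N(rest) = Σ N(rest − s) over sources s of rest; N(one piece) = 1:
  size 1 → [0]=1  [4]=1
  size 2 → [0,4]=2  [3,4]=1
  size 3 → [0,3,4]=3  [2,3,4]=1
  first=0(e) contributes 1
  first=1(o) contributes 4
|[w]| = 5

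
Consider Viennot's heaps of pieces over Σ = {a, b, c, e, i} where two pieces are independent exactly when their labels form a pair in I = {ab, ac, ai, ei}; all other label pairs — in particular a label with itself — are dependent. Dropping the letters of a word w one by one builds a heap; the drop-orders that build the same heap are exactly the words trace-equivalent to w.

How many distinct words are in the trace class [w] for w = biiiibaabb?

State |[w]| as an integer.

0(b) covers ∅
1(i) covers 0:b
2(i) covers 1:i
3(i) covers 2:i
4(i) covers 3:i
5(b) covers 4:i
6(a) covers ∅
7(a) covers 6:a
8(b) covers 5:b
9(b) covers 8:b
floor of heap: 0:b, 6:a
completions by unplaced set U, small U first (add the entries for U minus each lowest piece of U):
  |U|=1: {7}:1  {9}:1
  |U|=2: {6,7}:1  {7,9}:2  {8,9}:1
  |U|=3: {5,8,9}:1  {6,7,9}:3  {7,8,9}:3
  |U|=4: {4,5,8,9}:1  {5,7,8,9}:4  {6,7,8,9}:6
  |U|=5: {3,4,5,8,9}:1  {4,5,7,8,9}:5  {5,6,7,8,9}:10
  |U|=6: {2,3,4,5,8,9}:1  {3,4,5,7,8,9}:6  {4,5,6,7,8,9}:15
  |U|=7: {1,2,3,4,5,8,9}:1  {2,3,4,5,7,8,9}:7  {3,4,5,6,7,8,9}:21
  |U|=8: {0,1,2,3,4,5,8,9}:1  {1,2,3,4,5,7,8,9}:8  {2,3,4,5,6,7,8,9}:28
  start at 0(b): 36
  start at 6(a): 9
sum over floor = 45

45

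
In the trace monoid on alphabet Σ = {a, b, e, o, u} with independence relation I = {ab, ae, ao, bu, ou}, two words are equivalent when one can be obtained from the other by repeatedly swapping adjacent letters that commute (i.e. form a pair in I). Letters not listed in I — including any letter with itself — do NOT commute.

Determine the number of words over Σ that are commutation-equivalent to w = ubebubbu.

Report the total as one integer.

20

#0=u has no predecessor
#1=b has no predecessor
#2=e depends on [0:u, 1:b]
#3=b depends on [2:e]
#4=u depends on [2:e]
#5=b depends on [3:b]
#6=b depends on [5:b]
#7=u depends on [4:u]
sources: [0:u, 1:b]
N(rest) = Σ N(rest − s) over sources s of rest; N(one piece) = 1:
  size 1 → [6]=1  [7]=1
  size 2 → [4,7]=1  [5,6]=1  [6,7]=2
  size 3 → [3,5,6]=1  [4,6,7]=3  [5,6,7]=3
  size 4 → [3,5,6,7]=4  [4,5,6,7]=6
  size 5 → [3,4,5,6,7]=10
  size 6 → [2,3,4,5,6,7]=10
  first=0(u) contributes 10
  first=1(b) contributes 10
|[w]| = 20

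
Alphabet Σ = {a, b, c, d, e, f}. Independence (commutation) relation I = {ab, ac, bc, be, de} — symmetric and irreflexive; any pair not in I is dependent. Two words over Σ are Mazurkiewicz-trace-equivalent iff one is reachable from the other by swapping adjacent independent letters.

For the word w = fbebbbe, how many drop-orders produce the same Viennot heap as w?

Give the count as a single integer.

15

piece 0:f — minimal
piece 1:b rests on {0:f}
piece 2:e rests on {0:f}
piece 3:b rests on {1:b}
piece 4:b rests on {3:b}
piece 5:b rests on {4:b}
piece 6:e rests on {2:e}
minimal pieces: {0:f}
ways to finish when only these pieces remain (= sum over removing one remaining piece with nothing left below it):
  1 left: {5}→1  {6}→1
  2 left: {2,6}→1  {4,5}→1  {5,6}→2
  3 left: {2,5,6}→3  {3,4,5}→1  {4,5,6}→3
  4 left: {1,3,4,5}→1  {2,4,5,6}→6  {3,4,5,6}→4
  5 left: {1,3,4,5,6}→5  {2,3,4,5,6}→10
  placing 0:f first → 15 extensions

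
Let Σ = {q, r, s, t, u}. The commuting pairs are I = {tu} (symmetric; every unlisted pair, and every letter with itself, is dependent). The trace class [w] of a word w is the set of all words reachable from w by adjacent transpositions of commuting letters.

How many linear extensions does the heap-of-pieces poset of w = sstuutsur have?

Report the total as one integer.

6

#0=s has no predecessor
#1=s depends on [0:s]
#2=t depends on [1:s]
#3=u depends on [1:s]
#4=u depends on [3:u]
#5=t depends on [2:t]
#6=s depends on [4:u, 5:t]
#7=u depends on [6:s]
#8=r depends on [7:u]
sources: [0:s]
N(rest) = Σ N(rest − s) over sources s of rest; N(one piece) = 1:
  size 1 → [8]=1
  size 2 → [7,8]=1
  size 3 → [6,7,8]=1
  size 4 → [4,6,7,8]=1  [5,6,7,8]=1
  size 5 → [2,5,6,7,8]=1  [3,4,6,7,8]=1  [4,5,6,7,8]=2
  size 6 → [2,4,5,6,7,8]=3  [3,4,5,6,7,8]=3
  size 7 → [2,3,4,5,6,7,8]=6
  first=0(s) contributes 6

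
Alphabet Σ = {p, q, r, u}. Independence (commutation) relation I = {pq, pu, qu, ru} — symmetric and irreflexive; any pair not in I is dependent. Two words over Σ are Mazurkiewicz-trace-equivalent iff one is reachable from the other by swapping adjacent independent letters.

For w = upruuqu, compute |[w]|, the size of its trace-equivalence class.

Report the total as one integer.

35

drop 0:u onto floor
drop 1:p onto floor
drop 2:r onto {1:p}
drop 3:u onto {0:u}
drop 4:u onto {3:u}
drop 5:q onto {2:r}
drop 6:u onto {4:u}
ground layer = {0:u, 1:p}
drop-orders for the pieces not yet dropped (sum over which currently-grounded one goes next):
  1 to go: {5} 1  {6} 1
  2 to go: {2,5} 1  {4,6} 1  {5,6} 2
  3 to go: {1,2,5} 1  {2,5,6} 3  {3,4,6} 1  {4,5,6} 3
  4 to go: {0,3,4,6} 1  {1,2,5,6} 4  {2,4,5,6} 6  {3,4,5,6} 4
  5 to go: {0,3,4,5,6} 5  {1,2,4,5,6} 10  {2,3,4,5,6} 10
  if 0:u drops first: 20 orders
  if 1:p drops first: 15 orders
heap linearizations: 35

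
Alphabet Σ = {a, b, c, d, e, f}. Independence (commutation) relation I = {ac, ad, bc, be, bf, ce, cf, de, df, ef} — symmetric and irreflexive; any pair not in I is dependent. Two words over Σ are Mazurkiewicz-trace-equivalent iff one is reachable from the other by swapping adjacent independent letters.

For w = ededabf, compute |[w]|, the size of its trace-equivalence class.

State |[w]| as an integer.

#0=e has no predecessor
#1=d has no predecessor
#2=e depends on [0:e]
#3=d depends on [1:d]
#4=a depends on [2:e]
#5=b depends on [3:d, 4:a]
#6=f depends on [4:a]
sources: [0:e, 1:d]
N(rest) = Σ N(rest − s) over sources s of rest; N(one piece) = 1:
  size 1 → [5]=1  [6]=1
  size 2 → [3,5]=1  [5,6]=2
  size 3 → [1,3,5]=1  [3,5,6]=3  [4,5,6]=2
  size 4 → [1,3,5,6]=4  [2,4,5,6]=2  [3,4,5,6]=5
  size 5 → [0,2,4,5,6]=2  [1,3,4,5,6]=9  [2,3,4,5,6]=7
  first=0(e) contributes 16
  first=1(d) contributes 9
|[w]| = 25

25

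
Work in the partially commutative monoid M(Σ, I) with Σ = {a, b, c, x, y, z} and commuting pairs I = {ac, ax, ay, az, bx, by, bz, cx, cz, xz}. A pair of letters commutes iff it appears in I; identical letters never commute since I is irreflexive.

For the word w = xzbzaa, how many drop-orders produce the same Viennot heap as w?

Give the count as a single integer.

60

#0=x has no predecessor
#1=z has no predecessor
#2=b has no predecessor
#3=z depends on [1:z]
#4=a depends on [2:b]
#5=a depends on [4:a]
sources: [0:x, 1:z, 2:b]
N(rest) = Σ N(rest − s) over sources s of rest; N(one piece) = 1:
  size 1 → [0]=1  [3]=1  [5]=1
  size 2 → [0,3]=2  [0,5]=2  [1,3]=1  [3,5]=2  [4,5]=1
  size 3 → [0,1,3]=3  [0,3,5]=6  [0,4,5]=3  [1,3,5]=3  [2,4,5]=1  [3,4,5]=3
  size 4 → [0,1,3,5]=12  [0,2,4,5]=4  [0,3,4,5]=12  [1,3,4,5]=6  [2,3,4,5]=4
  first=0(x) contributes 10
  first=1(z) contributes 20
  first=2(b) contributes 30
|[w]| = 60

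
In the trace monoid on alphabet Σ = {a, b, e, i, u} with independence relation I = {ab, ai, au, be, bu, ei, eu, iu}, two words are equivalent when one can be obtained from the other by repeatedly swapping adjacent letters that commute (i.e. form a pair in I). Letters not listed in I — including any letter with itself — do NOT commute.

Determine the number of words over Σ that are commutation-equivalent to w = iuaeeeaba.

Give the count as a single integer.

piece 0:i — minimal
piece 1:u — minimal
piece 2:a — minimal
piece 3:e rests on {2:a}
piece 4:e rests on {3:e}
piece 5:e rests on {4:e}
piece 6:a rests on {5:e}
piece 7:b rests on {0:i}
piece 8:a rests on {6:a}
minimal pieces: {0:i, 1:u, 2:a}
ways to finish when only these pieces remain (= sum over removing one remaining piece with nothing left below it):
  1 left: {1}→1  {7}→1  {8}→1
  2 left: {0,7}→1  {1,7}→2  {1,8}→2  {6,8}→1  {7,8}→2
  3 left: {0,1,7}→3  {0,7,8}→3  {1,6,8}→3  {1,7,8}→6  {5,6,8}→1  {6,7,8}→3
  4 left: {0,1,7,8}→12  {0,6,7,8}→6  {1,5,6,8}→4  {1,6,7,8}→12  {4,5,6,8}→1  {5,6,7,8}→4
  5 left: {0,1,6,7,8}→30  {0,5,6,7,8}→10  {1,4,5,6,8}→5  {1,5,6,7,8}→20  {3,4,5,6,8}→1  {4,5,6,7,8}→5
  6 left: {0,1,5,6,7,8}→60  {0,4,5,6,7,8}→15  {1,3,4,5,6,8}→6  {1,4,5,6,7,8}→30  {2,3,4,5,6,8}→1  {3,4,5,6,7,8}→6
  7 left: {0,1,4,5,6,7,8}→105  {0,3,4,5,6,7,8}→21  {1,2,3,4,5,6,8}→7  {1,3,4,5,6,7,8}→42  {2,3,4,5,6,7,8}→7
  placing 0:i first → 56 extensions
  placing 1:u first → 28 extensions
  placing 2:a first → 168 extensions
total linear extensions = 252

252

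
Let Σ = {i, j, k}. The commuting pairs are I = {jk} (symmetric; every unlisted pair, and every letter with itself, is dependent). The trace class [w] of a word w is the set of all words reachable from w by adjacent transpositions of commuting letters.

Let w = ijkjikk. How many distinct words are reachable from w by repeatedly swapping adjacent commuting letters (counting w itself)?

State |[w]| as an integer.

piece 0:i — minimal
piece 1:j rests on {0:i}
piece 2:k rests on {0:i}
piece 3:j rests on {1:j}
piece 4:i rests on {2:k, 3:j}
piece 5:k rests on {4:i}
piece 6:k rests on {5:k}
minimal pieces: {0:i}
ways to finish when only these pieces remain (= sum over removing one remaining piece with nothing left below it):
  1 left: {6}→1
  2 left: {5,6}→1
  3 left: {4,5,6}→1
  4 left: {2,4,5,6}→1  {3,4,5,6}→1
  5 left: {1,3,4,5,6}→1  {2,3,4,5,6}→2
  placing 0:i first → 3 extensions

3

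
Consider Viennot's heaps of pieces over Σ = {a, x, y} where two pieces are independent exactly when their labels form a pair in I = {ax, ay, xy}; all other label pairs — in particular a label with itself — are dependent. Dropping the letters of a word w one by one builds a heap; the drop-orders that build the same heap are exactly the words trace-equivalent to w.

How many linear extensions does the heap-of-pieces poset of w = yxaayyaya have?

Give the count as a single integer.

630

piece 0:y — minimal
piece 1:x — minimal
piece 2:a — minimal
piece 3:a rests on {2:a}
piece 4:y rests on {0:y}
piece 5:y rests on {4:y}
piece 6:a rests on {3:a}
piece 7:y rests on {5:y}
piece 8:a rests on {6:a}
minimal pieces: {0:y, 1:x, 2:a}
ways to finish when only these pieces remain (= sum over removing one remaining piece with nothing left below it):
  1 left: {1}→1  {7}→1  {8}→1
  2 left: {1,7}→2  {1,8}→2  {5,7}→1  {6,8}→1  {7,8}→2
  3 left: {1,5,7}→3  {1,6,8}→3  {1,7,8}→6  {3,6,8}→1  {4,5,7}→1  {5,7,8}→3  {6,7,8}→3
  4 left: {0,4,5,7}→1  {1,3,6,8}→4  {1,4,5,7}→4  {1,5,7,8}→12  {1,6,7,8}→12  {2,3,6,8}→1  {3,6,7,8}→4  {4,5,7,8}→4  {5,6,7,8}→6
  5 left: {0,1,4,5,7}→5  {0,4,5,7,8}→5  {1,2,3,6,8}→5  {1,3,6,7,8}→20  {1,4,5,7,8}→20  {1,5,6,7,8}→30  {2,3,6,7,8}→5  {3,5,6,7,8}→10  {4,5,6,7,8}→10
  6 left: {0,1,4,5,7,8}→30  {0,4,5,6,7,8}→15  {1,2,3,6,7,8}→30  {1,3,5,6,7,8}→60  {1,4,5,6,7,8}→60  {2,3,5,6,7,8}→15  {3,4,5,6,7,8}→20
  7 left: {0,1,4,5,6,7,8}→105  {0,3,4,5,6,7,8}→35  {1,2,3,5,6,7,8}→105  {1,3,4,5,6,7,8}→140  {2,3,4,5,6,7,8}→35
  placing 0:y first → 280 extensions
  placing 1:x first → 70 extensions
  placing 2:a first → 280 extensions
total linear extensions = 630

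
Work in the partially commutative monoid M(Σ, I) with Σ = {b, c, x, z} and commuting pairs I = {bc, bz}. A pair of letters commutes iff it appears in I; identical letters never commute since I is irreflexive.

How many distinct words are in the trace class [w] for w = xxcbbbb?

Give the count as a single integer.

0(x) covers ∅
1(x) covers 0:x
2(c) covers 1:x
3(b) covers 1:x
4(b) covers 3:b
5(b) covers 4:b
6(b) covers 5:b
floor of heap: 0:x
completions by unplaced set U, small U first (add the entries for U minus each lowest piece of U):
  |U|=1: {2}:1  {6}:1
  |U|=2: {2,6}:2  {5,6}:1
  |U|=3: {2,5,6}:3  {4,5,6}:1
  |U|=4: {2,4,5,6}:4  {3,4,5,6}:1
  |U|=5: {2,3,4,5,6}:5
  start at 0(x): 5

5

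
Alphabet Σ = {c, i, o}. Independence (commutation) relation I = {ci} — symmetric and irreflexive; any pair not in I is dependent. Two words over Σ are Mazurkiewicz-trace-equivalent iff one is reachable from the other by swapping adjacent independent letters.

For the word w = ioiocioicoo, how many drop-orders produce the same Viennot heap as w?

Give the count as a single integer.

0(i) covers ∅
1(o) covers 0:i
2(i) covers 1:o
3(o) covers 2:i
4(c) covers 3:o
5(i) covers 3:o
6(o) covers 4:c, 5:i
7(i) covers 6:o
8(c) covers 6:o
9(o) covers 7:i, 8:c
10(o) covers 9:o
floor of heap: 0:i
completions by unplaced set U, small U first (add the entries for U minus each lowest piece of U):
  |U|=1: {10}:1
  |U|=2: {9,10}:1
  |U|=3: {7,9,10}:1  {8,9,10}:1
  |U|=4: {7,8,9,10}:2
  |U|=5: {6,7,8,9,10}:2
  |U|=6: {4,6,7,8,9,10}:2  {5,6,7,8,9,10}:2
  |U|=7: {4,5,6,7,8,9,10}:4
  |U|=8: {3,4,5,6,7,8,9,10}:4
  |U|=9: {2,3,4,5,6,7,8,9,10}:4
  start at 0(i): 4

4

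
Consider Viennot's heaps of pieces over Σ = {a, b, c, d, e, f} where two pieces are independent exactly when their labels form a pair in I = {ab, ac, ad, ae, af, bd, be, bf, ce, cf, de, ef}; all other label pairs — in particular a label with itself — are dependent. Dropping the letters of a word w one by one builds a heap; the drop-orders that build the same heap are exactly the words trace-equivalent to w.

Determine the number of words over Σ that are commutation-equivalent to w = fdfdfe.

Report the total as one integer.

6

piece 0:f — minimal
piece 1:d rests on {0:f}
piece 2:f rests on {1:d}
piece 3:d rests on {2:f}
piece 4:f rests on {3:d}
piece 5:e — minimal
minimal pieces: {0:f, 5:e}
ways to finish when only these pieces remain (= sum over removing one remaining piece with nothing left below it):
  1 left: {4}→1  {5}→1
  2 left: {3,4}→1  {4,5}→2
  3 left: {2,3,4}→1  {3,4,5}→3
  4 left: {1,2,3,4}→1  {2,3,4,5}→4
  placing 0:f first → 5 extensions
  placing 5:e first → 1 extensions
total linear extensions = 6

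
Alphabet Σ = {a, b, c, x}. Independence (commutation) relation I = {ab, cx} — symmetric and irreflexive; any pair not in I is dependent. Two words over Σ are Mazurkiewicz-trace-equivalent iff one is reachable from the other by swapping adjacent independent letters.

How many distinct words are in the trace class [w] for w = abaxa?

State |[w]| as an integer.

3

0(a) covers ∅
1(b) covers ∅
2(a) covers 0:a
3(x) covers 1:b, 2:a
4(a) covers 3:x
floor of heap: 0:a, 1:b
completions by unplaced set U, small U first (add the entries for U minus each lowest piece of U):
  |U|=1: {4}:1
  |U|=2: {3,4}:1
  |U|=3: {1,3,4}:1  {2,3,4}:1
  start at 0(a): 2
  start at 1(b): 1
sum over floor = 3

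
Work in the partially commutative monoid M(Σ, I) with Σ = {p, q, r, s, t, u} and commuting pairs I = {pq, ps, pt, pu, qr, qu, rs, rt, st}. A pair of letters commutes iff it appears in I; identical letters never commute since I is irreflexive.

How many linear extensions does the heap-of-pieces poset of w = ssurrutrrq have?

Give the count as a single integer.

0(s) covers ∅
1(s) covers 0:s
2(u) covers 1:s
3(r) covers 2:u
4(r) covers 3:r
5(u) covers 4:r
6(t) covers 5:u
7(r) covers 5:u
8(r) covers 7:r
9(q) covers 6:t
floor of heap: 0:s
completions by unplaced set U, small U first (add the entries for U minus each lowest piece of U):
  |U|=1: {8}:1  {9}:1
  |U|=2: {6,9}:1  {7,8}:1  {8,9}:2
  |U|=3: {6,8,9}:3  {7,8,9}:3
  |U|=4: {6,7,8,9}:6
  |U|=5: {5,6,7,8,9}:6
  |U|=6: {4,5,6,7,8,9}:6
  |U|=7: {3,4,5,6,7,8,9}:6
  |U|=8: {2,3,4,5,6,7,8,9}:6
  start at 0(s): 6

6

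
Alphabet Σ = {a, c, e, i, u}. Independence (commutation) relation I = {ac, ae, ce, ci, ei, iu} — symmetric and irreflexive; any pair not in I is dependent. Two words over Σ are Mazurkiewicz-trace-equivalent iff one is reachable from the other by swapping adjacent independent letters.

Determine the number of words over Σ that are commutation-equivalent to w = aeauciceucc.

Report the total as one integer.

75

drop 0:a onto floor
drop 1:e onto floor
drop 2:a onto {0:a}
drop 3:u onto {1:e, 2:a}
drop 4:c onto {3:u}
drop 5:i onto {2:a}
drop 6:c onto {4:c}
drop 7:e onto {3:u}
drop 8:u onto {6:c, 7:e}
drop 9:c onto {8:u}
drop 10:c onto {9:c}
ground layer = {0:a, 1:e}
drop-orders for the pieces not yet dropped (sum over which currently-grounded one goes next):
  1 to go: {5} 1  {10} 1
  2 to go: {5,10} 2  {9,10} 1
  3 to go: {5,9,10} 3  {8,9,10} 1
  4 to go: {5,8,9,10} 4  {6,8,9,10} 1  {7,8,9,10} 1
  5 to go: {4,6,8,9,10} 1  {5,6,8,9,10} 5  {5,7,8,9,10} 5  {6,7,8,9,10} 2
  6 to go: {4,5,6,8,9,10} 6  {4,6,7,8,9,10} 3  {5,6,7,8,9,10} 12
  7 to go: {3,4,6,7,8,9,10} 3  {4,5,6,7,8,9,10} 21
  8 to go: {1,3,4,6,7,8,9,10} 3  {3,4,5,6,7,8,9,10} 24
  9 to go: {1,3,4,5,6,7,8,9,10} 27  {2,3,4,5,6,7,8,9,10} 24
  if 0:a drops first: 51 orders
  if 1:e drops first: 24 orders
heap linearizations: 75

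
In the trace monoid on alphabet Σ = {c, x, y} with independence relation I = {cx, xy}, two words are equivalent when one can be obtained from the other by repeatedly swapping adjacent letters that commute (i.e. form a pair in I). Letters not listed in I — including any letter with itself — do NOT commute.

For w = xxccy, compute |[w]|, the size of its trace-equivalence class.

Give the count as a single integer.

piece 0:x — minimal
piece 1:x rests on {0:x}
piece 2:c — minimal
piece 3:c rests on {2:c}
piece 4:y rests on {3:c}
minimal pieces: {0:x, 2:c}
ways to finish when only these pieces remain (= sum over removing one remaining piece with nothing left below it):
  1 left: {1}→1  {4}→1
  2 left: {0,1}→1  {1,4}→2  {3,4}→1
  3 left: {0,1,4}→3  {1,3,4}→3  {2,3,4}→1
  placing 0:x first → 4 extensions
  placing 2:c first → 6 extensions
total linear extensions = 10

10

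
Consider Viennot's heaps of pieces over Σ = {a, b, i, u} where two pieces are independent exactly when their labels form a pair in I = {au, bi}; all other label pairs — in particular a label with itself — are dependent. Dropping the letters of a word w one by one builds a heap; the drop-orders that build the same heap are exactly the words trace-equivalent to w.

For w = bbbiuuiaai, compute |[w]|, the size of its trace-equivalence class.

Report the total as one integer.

4

drop 0:b onto floor
drop 1:b onto {0:b}
drop 2:b onto {1:b}
drop 3:i onto floor
drop 4:u onto {2:b, 3:i}
drop 5:u onto {4:u}
drop 6:i onto {5:u}
drop 7:a onto {6:i}
drop 8:a onto {7:a}
drop 9:i onto {8:a}
ground layer = {0:b, 3:i}
drop-orders for the pieces not yet dropped (sum over which currently-grounded one goes next):
  1 to go: {9} 1
  2 to go: {8,9} 1
  3 to go: {7,8,9} 1
  4 to go: {6,7,8,9} 1
  5 to go: {5,6,7,8,9} 1
  6 to go: {4,5,6,7,8,9} 1
  7 to go: {2,4,5,6,7,8,9} 1  {3,4,5,6,7,8,9} 1
  8 to go: {1,2,4,5,6,7,8,9} 1  {2,3,4,5,6,7,8,9} 2
  if 0:b drops first: 3 orders
  if 3:i drops first: 1 orders
heap linearizations: 4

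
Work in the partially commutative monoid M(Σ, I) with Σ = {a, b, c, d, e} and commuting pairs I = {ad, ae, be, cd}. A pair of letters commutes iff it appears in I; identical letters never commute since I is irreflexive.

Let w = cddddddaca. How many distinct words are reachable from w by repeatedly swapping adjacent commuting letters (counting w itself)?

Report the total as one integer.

210

drop 0:c onto floor
drop 1:d onto floor
drop 2:d onto {1:d}
drop 3:d onto {2:d}
drop 4:d onto {3:d}
drop 5:d onto {4:d}
drop 6:d onto {5:d}
drop 7:a onto {0:c}
drop 8:c onto {7:a}
drop 9:a onto {8:c}
ground layer = {0:c, 1:d}
drop-orders for the pieces not yet dropped (sum over which currently-grounded one goes next):
  1 to go: {6} 1  {9} 1
  2 to go: {5,6} 1  {6,9} 2  {8,9} 1
  3 to go: {4,5,6} 1  {5,6,9} 3  {6,8,9} 3  {7,8,9} 1
  4 to go: {0,7,8,9} 1  {3,4,5,6} 1  {4,5,6,9} 4  {5,6,8,9} 6  {6,7,8,9} 4
  5 to go: {0,6,7,8,9} 5  {2,3,4,5,6} 1  {3,4,5,6,9} 5  {4,5,6,8,9} 10  {5,6,7,8,9} 10
  6 to go: {0,5,6,7,8,9} 15  {1,2,3,4,5,6} 1  {2,3,4,5,6,9} 6  {3,4,5,6,8,9} 15  {4,5,6,7,8,9} 20
  7 to go: {0,4,5,6,7,8,9} 35  {1,2,3,4,5,6,9} 7  {2,3,4,5,6,8,9} 21  {3,4,5,6,7,8,9} 35
  8 to go: {0,3,4,5,6,7,8,9} 70  {1,2,3,4,5,6,8,9} 28  {2,3,4,5,6,7,8,9} 56
  if 0:c drops first: 84 orders
  if 1:d drops first: 126 orders
heap linearizations: 210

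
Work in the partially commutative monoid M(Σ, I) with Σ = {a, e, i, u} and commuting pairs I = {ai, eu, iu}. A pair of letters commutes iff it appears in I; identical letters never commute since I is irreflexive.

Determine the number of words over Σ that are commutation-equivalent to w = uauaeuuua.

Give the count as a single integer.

4

drop 0:u onto floor
drop 1:a onto {0:u}
drop 2:u onto {1:a}
drop 3:a onto {2:u}
drop 4:e onto {3:a}
drop 5:u onto {3:a}
drop 6:u onto {5:u}
drop 7:u onto {6:u}
drop 8:a onto {4:e, 7:u}
ground layer = {0:u}
drop-orders for the pieces not yet dropped (sum over which currently-grounded one goes next):
  1 to go: {8} 1
  2 to go: {4,8} 1  {7,8} 1
  3 to go: {4,7,8} 2  {6,7,8} 1
  4 to go: {4,6,7,8} 3  {5,6,7,8} 1
  5 to go: {4,5,6,7,8} 4
  6 to go: {3,4,5,6,7,8} 4
  7 to go: {2,3,4,5,6,7,8} 4
  if 0:u drops first: 4 orders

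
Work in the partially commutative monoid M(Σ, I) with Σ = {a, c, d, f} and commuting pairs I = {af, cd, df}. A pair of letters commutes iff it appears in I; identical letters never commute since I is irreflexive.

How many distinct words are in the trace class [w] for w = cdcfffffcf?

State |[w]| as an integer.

drop 0:c onto floor
drop 1:d onto floor
drop 2:c onto {0:c}
drop 3:f onto {2:c}
drop 4:f onto {3:f}
drop 5:f onto {4:f}
drop 6:f onto {5:f}
drop 7:f onto {6:f}
drop 8:c onto {7:f}
drop 9:f onto {8:c}
ground layer = {0:c, 1:d}
drop-orders for the pieces not yet dropped (sum over which currently-grounded one goes next):
  1 to go: {1} 1  {9} 1
  2 to go: {1,9} 2  {8,9} 1
  3 to go: {1,8,9} 3  {7,8,9} 1
  4 to go: {1,7,8,9} 4  {6,7,8,9} 1
  5 to go: {1,6,7,8,9} 5  {5,6,7,8,9} 1
  6 to go: {1,5,6,7,8,9} 6  {4,5,6,7,8,9} 1
  7 to go: {1,4,5,6,7,8,9} 7  {3,4,5,6,7,8,9} 1
  8 to go: {1,3,4,5,6,7,8,9} 8  {2,3,4,5,6,7,8,9} 1
  if 0:c drops first: 9 orders
  if 1:d drops first: 1 orders
heap linearizations: 10

10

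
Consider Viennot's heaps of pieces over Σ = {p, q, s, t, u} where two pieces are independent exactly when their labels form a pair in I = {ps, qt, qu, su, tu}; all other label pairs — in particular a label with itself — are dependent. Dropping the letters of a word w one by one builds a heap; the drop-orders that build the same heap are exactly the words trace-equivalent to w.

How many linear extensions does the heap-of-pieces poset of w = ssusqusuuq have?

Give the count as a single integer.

piece 0:s — minimal
piece 1:s rests on {0:s}
piece 2:u — minimal
piece 3:s rests on {1:s}
piece 4:q rests on {3:s}
piece 5:u rests on {2:u}
piece 6:s rests on {4:q}
piece 7:u rests on {5:u}
piece 8:u rests on {7:u}
piece 9:q rests on {6:s}
minimal pieces: {0:s, 2:u}
ways to finish when only these pieces remain (= sum over removing one remaining piece with nothing left below it):
  1 left: {8}→1  {9}→1
  2 left: {6,9}→1  {7,8}→1  {8,9}→2
  3 left: {4,6,9}→1  {5,7,8}→1  {6,8,9}→3  {7,8,9}→3
  4 left: {2,5,7,8}→1  {3,4,6,9}→1  {4,6,8,9}→4  {5,7,8,9}→4  {6,7,8,9}→6
  5 left: {1,3,4,6,9}→1  {2,5,7,8,9}→5  {3,4,6,8,9}→5  {4,6,7,8,9}→10  {5,6,7,8,9}→10
  6 left: {0,1,3,4,6,9}→1  {1,3,4,6,8,9}→6  {2,5,6,7,8,9}→15  {3,4,6,7,8,9}→15  {4,5,6,7,8,9}→20
  7 left: {0,1,3,4,6,8,9}→7  {1,3,4,6,7,8,9}→21  {2,4,5,6,7,8,9}→35  {3,4,5,6,7,8,9}→35
  8 left: {0,1,3,4,6,7,8,9}→28  {1,3,4,5,6,7,8,9}→56  {2,3,4,5,6,7,8,9}→70
  placing 0:s first → 126 extensions
  placing 2:u first → 84 extensions
total linear extensions = 210

210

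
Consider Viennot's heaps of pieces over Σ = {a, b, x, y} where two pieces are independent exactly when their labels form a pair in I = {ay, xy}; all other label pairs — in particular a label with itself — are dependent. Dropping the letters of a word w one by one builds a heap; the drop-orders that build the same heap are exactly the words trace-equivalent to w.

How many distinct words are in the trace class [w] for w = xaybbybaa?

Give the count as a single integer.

drop 0:x onto floor
drop 1:a onto {0:x}
drop 2:y onto floor
drop 3:b onto {1:a, 2:y}
drop 4:b onto {3:b}
drop 5:y onto {4:b}
drop 6:b onto {5:y}
drop 7:a onto {6:b}
drop 8:a onto {7:a}
ground layer = {0:x, 2:y}
drop-orders for the pieces not yet dropped (sum over which currently-grounded one goes next):
  1 to go: {8} 1
  2 to go: {7,8} 1
  3 to go: {6,7,8} 1
  4 to go: {5,6,7,8} 1
  5 to go: {4,5,6,7,8} 1
  6 to go: {3,4,5,6,7,8} 1
  7 to go: {1,3,4,5,6,7,8} 1  {2,3,4,5,6,7,8} 1
  if 0:x drops first: 2 orders
  if 2:y drops first: 1 orders
heap linearizations: 3

3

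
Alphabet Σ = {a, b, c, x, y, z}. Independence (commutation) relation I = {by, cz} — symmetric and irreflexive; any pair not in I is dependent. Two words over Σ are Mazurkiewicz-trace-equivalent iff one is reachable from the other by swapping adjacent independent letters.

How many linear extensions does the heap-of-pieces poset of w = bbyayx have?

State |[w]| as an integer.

3

0(b) covers ∅
1(b) covers 0:b
2(y) covers ∅
3(a) covers 1:b, 2:y
4(y) covers 3:a
5(x) covers 4:y
floor of heap: 0:b, 2:y
completions by unplaced set U, small U first (add the entries for U minus each lowest piece of U):
  |U|=1: {5}:1
  |U|=2: {4,5}:1
  |U|=3: {3,4,5}:1
  |U|=4: {1,3,4,5}:1  {2,3,4,5}:1
  start at 0(b): 2
  start at 2(y): 1
sum over floor = 3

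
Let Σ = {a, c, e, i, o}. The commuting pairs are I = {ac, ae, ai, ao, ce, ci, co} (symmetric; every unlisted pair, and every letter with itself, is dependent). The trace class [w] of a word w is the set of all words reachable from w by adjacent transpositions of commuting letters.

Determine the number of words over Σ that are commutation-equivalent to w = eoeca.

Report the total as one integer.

20

drop 0:e onto floor
drop 1:o onto {0:e}
drop 2:e onto {1:o}
drop 3:c onto floor
drop 4:a onto floor
ground layer = {0:e, 3:c, 4:a}
drop-orders for the pieces not yet dropped (sum over which currently-grounded one goes next):
  1 to go: {2} 1  {3} 1  {4} 1
  2 to go: {1,2} 1  {2,3} 2  {2,4} 2  {3,4} 2
  3 to go: {0,1,2} 1  {1,2,3} 3  {1,2,4} 3  {2,3,4} 6
  if 0:e drops first: 12 orders
  if 3:c drops first: 4 orders
  if 4:a drops first: 4 orders
heap linearizations: 20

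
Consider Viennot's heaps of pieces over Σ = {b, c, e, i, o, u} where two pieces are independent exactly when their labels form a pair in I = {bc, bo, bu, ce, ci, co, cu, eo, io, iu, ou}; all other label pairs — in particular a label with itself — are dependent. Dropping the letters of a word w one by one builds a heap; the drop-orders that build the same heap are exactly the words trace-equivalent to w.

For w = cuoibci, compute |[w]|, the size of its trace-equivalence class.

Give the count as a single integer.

420

0(c) covers ∅
1(u) covers ∅
2(o) covers ∅
3(i) covers ∅
4(b) covers 3:i
5(c) covers 0:c
6(i) covers 4:b
floor of heap: 0:c, 1:u, 2:o, 3:i
completions by unplaced set U, small U first (add the entries for U minus each lowest piece of U):
  |U|=1: {1}:1  {2}:1  {5}:1  {6}:1
  |U|=2: {0,5}:1  {1,2}:2  {1,5}:2  {1,6}:2  {2,5}:2  {2,6}:2  {4,6}:1  {5,6}:2
  |U|=3: {0,1,5}:3  {0,2,5}:3  {0,5,6}:3  {1,2,5}:6  {1,2,6}:6  {1,4,6}:3  {1,5,6}:6  {2,4,6}:3  {2,5,6}:6  {3,4,6}:1  {4,5,6}:3
  |U|=4: {0,1,2,5}:12  {0,1,5,6}:12  {0,2,5,6}:12  {0,4,5,6}:6  {1,2,4,6}:12  {1,2,5,6}:24  {1,3,4,6}:4  {1,4,5,6}:12  {2,3,4,6}:4  {2,4,5,6}:12  {3,4,5,6}:4
  |U|=5: {0,1,2,5,6}:60  {0,1,4,5,6}:30  {0,2,4,5,6}:30  {0,3,4,5,6}:10  {1,2,3,4,6}:20  {1,2,4,5,6}:60  {1,3,4,5,6}:20  {2,3,4,5,6}:20
  start at 0(c): 120
  start at 1(u): 60
  start at 2(o): 60
  start at 3(i): 180
sum over floor = 420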